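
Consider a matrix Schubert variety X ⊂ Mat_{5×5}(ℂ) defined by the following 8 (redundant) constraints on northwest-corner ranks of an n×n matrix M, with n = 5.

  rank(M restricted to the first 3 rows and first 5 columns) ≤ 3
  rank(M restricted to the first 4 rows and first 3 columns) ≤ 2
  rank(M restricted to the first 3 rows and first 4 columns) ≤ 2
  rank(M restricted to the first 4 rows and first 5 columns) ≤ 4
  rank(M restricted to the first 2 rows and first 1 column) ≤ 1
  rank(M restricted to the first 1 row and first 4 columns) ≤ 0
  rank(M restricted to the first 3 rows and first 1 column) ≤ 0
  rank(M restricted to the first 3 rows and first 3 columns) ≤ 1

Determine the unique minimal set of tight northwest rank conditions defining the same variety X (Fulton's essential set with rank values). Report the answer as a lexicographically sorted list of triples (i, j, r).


Propagating the 8 rank bounds to every northwest block:

  i=1: 0, 0, 0, 0, 1
  i=2: 0, 1, 1, 1, 2
  i=3: 0, 1, 1, 2, 3
  i=4: 1, 2, 2, 3, 4
  i=5: 1, 2, 3, 4, 5

so w = (5, 2, 4, 1, 3).

Fulton essential set (3 of the 7 Rothe cells):

[(1, 4, 0), (3, 1, 0), (3, 3, 1)]


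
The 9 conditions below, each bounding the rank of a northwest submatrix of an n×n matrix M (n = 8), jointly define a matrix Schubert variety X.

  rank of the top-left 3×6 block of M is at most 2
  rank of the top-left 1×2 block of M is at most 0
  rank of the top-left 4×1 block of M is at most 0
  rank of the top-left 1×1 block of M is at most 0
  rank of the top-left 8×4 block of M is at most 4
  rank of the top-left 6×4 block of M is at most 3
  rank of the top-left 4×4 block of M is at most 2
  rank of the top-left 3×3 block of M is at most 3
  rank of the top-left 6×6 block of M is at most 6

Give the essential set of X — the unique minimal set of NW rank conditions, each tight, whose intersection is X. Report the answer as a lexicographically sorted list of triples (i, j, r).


The tightest implied rank at each (i,j), from the 9 conditions:

  row 1: 0  0  1  1  1  1  1  1
  row 2: 0  1  2  2  2  2  2  2
  row 3: 0  1  2  2  2  2  3  3
  row 4: 0  1  2  2  3  3  4  4
  row 5: 1  2  3  3  4  4  5  5
  row 6: 1  2  3  3  4  5  6  6
  row 7: 1  2  3  4  5  6  7  7
  row 8: 1  2  3  4  5  6  7  8

second differences of R give the permutation w = (3, 2, 7, 5, 1, 6, 4, 8).

|D(w)|=10, |Ess(w)|=5:

[(1, 2, 0), (3, 6, 2), (4, 1, 0), (4, 4, 2), (6, 4, 3)]


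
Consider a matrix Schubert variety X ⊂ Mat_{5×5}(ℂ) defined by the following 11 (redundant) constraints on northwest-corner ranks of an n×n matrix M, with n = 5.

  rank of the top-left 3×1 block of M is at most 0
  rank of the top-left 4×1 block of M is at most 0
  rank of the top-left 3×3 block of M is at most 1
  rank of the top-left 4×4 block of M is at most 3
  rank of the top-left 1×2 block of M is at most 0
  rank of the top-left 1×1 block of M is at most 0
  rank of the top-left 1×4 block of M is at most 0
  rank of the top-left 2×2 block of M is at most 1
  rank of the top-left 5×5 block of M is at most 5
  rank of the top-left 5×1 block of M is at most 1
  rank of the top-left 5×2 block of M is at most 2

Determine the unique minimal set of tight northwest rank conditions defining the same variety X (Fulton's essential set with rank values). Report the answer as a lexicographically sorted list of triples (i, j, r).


Propagating the 11 rank bounds to every northwest block:

  0, 0, 0, 0, 1
  0, 1, 1, 1, 2
  0, 1, 1, 2, 3
  0, 1, 2, 3, 4
  1, 2, 3, 4, 5

giving w = (5, 2, 4, 3, 1) via Δ²R.

D(w) has 8 cells with 3 SE-corners; essential set:

[(1, 4, 0), (3, 3, 1), (4, 1, 0)]


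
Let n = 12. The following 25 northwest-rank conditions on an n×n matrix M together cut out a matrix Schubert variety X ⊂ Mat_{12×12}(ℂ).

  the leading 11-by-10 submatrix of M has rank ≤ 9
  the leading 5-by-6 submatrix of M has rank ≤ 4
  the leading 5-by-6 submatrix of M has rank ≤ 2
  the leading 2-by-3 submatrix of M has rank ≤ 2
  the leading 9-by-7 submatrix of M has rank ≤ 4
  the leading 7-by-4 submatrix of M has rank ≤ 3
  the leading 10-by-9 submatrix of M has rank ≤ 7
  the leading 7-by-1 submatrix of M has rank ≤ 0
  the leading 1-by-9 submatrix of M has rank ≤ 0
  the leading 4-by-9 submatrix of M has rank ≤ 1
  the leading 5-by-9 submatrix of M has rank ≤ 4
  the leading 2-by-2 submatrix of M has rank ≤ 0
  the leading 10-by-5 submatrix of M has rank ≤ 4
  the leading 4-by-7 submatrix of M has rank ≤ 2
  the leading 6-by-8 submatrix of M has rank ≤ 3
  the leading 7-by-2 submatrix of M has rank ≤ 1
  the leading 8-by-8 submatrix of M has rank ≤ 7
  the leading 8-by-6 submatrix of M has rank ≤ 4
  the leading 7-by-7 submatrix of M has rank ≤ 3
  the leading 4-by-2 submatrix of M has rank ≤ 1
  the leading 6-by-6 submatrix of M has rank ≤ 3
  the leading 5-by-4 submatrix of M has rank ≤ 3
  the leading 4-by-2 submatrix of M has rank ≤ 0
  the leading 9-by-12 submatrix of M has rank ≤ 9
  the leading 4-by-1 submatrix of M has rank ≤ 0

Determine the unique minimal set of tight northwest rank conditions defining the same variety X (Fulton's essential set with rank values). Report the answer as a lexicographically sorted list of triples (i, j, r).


Computing R[i][j] = min implied NW-rank bound (n=12, 25 conditions):

  0, 0, 0, 0, 0, 0, 0, 0, 0, 1, 1, 1
  0, 0, 1, 1, 1, 1, 1, 1, 1, 2, 2, 2
  0, 0, 1, 1, 1, 1, 1, 1, 1, 2, 3, 3
  0, 0, 1, 1, 1, 1, 1, 1, 1, 2, 3, 4
  0, 1, 2, 2, 2, 2, 2, 2, 2, 3, 4, 5
  0, 1, 2, 3, 3, 3, 3, 3, 3, 4, 5, 6
  0, 1, 2, 3, 3, 3, 3, 4, 4, 5, 6, 7
  1, 2, 3, 4, 4, 4, 4, 5, 5, 6, 7, 8
  1, 2, 3, 4, 4, 4, 4, 5, 6, 7, 8, 9
  1, 2, 3, 4, 4, 5, 5, 6, 7, 8, 9, 10
  1, 2, 3, 4, 5, 6, 6, 7, 8, 9, 10, 11
  1, 2, 3, 4, 5, 6, 7, 8, 9, 10, 11, 12

second differences of R give the permutation w = (10, 3, 11, 12, 2, 4, 8, 1, 9, 6, 5, 7).

D(w) has 37 cells with 7 SE-corners; essential set:

[(1, 9, 0), (4, 2, 0), (4, 9, 1), (7, 1, 0), (7, 7, 3), (9, 7, 4), (10, 5, 4)]


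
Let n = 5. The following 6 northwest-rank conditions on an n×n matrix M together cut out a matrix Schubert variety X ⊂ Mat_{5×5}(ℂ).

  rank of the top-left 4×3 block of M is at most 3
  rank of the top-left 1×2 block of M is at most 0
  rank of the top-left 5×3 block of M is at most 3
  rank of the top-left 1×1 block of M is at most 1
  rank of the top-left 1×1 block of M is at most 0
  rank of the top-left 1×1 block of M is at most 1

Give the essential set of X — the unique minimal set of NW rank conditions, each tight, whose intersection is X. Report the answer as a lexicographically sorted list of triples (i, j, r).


The tightest implied rank at each (i,j), from the 6 conditions:

  row 1: 0 | 0 | 1 | 1 | 1
  row 2: 1 | 1 | 2 | 2 | 2
  row 3: 1 | 2 | 3 | 3 | 3
  row 4: 1 | 2 | 3 | 4 | 4
  row 5: 1 | 2 | 3 | 4 | 5

hence w(1..5) = (3, 1, 2, 4, 5).

D(w) has 2 cells with 1 SE-corner; essential set:

[(1, 2, 0)]


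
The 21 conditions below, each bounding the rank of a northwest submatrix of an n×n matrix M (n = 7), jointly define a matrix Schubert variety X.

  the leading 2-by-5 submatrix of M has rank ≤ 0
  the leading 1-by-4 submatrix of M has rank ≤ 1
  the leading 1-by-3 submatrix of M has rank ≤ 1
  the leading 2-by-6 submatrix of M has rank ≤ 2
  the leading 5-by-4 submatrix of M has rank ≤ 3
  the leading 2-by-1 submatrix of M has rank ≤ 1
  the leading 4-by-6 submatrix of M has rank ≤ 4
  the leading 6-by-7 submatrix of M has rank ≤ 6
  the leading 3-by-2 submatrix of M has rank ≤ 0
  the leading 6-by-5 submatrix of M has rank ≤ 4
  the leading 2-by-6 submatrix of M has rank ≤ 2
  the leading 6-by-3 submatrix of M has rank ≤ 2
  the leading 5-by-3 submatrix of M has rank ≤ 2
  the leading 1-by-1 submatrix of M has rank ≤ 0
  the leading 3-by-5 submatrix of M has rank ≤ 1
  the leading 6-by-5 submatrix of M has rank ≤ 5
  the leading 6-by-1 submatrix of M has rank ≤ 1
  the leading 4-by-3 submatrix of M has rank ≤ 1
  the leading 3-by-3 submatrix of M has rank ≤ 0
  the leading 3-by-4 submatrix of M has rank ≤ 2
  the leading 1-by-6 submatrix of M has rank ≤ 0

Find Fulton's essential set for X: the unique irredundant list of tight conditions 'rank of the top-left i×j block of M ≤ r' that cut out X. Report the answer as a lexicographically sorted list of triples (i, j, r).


Propagating the 21 rank bounds to every northwest block:

  0 0 0 0 0 0 1
  0 0 0 0 0 1 2
  0 0 0 1 1 2 3
  1 1 1 2 2 3 4
  1 2 2 3 3 4 5
  1 2 2 3 4 5 6
  1 2 3 4 5 6 7

the unique w with this rank table is (7, 6, 4, 1, 2, 5, 3).

D(w) has 15 cells with 4 SE-corners; essential set:

[(1, 6, 0), (2, 5, 0), (3, 3, 0), (6, 3, 2)]


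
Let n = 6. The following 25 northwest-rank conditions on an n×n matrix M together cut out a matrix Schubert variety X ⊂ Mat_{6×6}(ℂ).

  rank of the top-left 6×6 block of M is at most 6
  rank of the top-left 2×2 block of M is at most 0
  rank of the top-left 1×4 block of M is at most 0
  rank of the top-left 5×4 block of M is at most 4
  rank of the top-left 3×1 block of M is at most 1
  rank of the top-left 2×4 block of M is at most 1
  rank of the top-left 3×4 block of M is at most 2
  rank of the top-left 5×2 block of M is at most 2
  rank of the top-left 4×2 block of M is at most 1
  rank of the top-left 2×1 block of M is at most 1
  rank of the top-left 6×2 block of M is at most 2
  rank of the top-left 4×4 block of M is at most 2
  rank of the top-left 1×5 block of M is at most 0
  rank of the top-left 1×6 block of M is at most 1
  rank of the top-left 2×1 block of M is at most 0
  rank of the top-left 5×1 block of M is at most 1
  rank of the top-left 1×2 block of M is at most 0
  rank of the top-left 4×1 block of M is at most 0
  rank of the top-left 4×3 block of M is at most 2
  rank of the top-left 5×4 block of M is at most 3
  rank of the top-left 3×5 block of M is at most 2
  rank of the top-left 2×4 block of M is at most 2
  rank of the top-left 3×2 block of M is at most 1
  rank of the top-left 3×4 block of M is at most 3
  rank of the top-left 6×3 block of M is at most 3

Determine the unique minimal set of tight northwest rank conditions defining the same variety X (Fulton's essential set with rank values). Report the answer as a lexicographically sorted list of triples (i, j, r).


Computing R[i][j] = min implied NW-rank bound (n=6, 25 conditions):

  0, 0, 0, 0, 0, 1
  0, 0, 1, 1, 1, 2
  0, 1, 2, 2, 2, 3
  0, 1, 2, 2, 3, 4
  1, 2, 3, 3, 4, 5
  1, 2, 3, 4, 5, 6

giving w = (6, 3, 2, 5, 1, 4) via Δ²R.

D(w) has 10 cells with 4 SE-corners; essential set:

[(1, 5, 0), (2, 2, 0), (4, 1, 0), (4, 4, 2)]


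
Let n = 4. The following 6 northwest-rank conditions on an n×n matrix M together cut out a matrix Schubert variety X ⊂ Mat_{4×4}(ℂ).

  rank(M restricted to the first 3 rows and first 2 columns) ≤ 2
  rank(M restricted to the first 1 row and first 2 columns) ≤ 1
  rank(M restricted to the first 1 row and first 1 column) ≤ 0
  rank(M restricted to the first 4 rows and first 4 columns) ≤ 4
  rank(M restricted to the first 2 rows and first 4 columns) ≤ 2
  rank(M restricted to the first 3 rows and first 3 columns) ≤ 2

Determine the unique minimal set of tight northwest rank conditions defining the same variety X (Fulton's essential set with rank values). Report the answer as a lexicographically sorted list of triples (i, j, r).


Propagating the 6 rank bounds to every northwest block:

  row 1: 0  1  1  1
  row 2: 1  2  2  2
  row 3: 1  2  2  3
  row 4: 1  2  3  4

so w = (2, 1, 4, 3).

2 SE-corners of the 2-cell Rothe diagram give Ess(w):

[(1, 1, 0), (3, 3, 2)]


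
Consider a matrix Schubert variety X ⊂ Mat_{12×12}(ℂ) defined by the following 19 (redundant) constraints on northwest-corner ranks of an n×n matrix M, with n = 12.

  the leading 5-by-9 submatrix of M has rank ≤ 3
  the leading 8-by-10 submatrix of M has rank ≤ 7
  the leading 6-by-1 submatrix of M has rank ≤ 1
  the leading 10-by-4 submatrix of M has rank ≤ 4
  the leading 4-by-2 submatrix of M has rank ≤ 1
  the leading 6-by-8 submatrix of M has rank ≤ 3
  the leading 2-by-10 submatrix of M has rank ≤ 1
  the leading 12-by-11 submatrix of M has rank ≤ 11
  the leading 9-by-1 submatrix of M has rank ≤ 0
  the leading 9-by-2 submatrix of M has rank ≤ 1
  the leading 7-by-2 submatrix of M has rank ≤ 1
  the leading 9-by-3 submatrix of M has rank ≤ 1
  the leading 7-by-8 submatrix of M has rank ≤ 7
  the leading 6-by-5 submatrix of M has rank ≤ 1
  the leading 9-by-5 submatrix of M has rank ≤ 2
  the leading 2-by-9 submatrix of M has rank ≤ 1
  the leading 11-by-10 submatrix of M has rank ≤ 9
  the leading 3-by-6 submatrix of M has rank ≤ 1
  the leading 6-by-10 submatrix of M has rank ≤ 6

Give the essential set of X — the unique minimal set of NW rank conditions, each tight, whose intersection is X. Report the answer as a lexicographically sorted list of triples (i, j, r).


Computing R[i][j] = min implied NW-rank bound (n=12, 19 conditions):

  i=1: 0 | 1 | 1 | 1 | 1 | 1 | 1 | 1 | 1 | 1 | 1 | 1
  i=2: 0 | 1 | 1 | 1 | 1 | 1 | 1 | 1 | 1 | 1 | 2 | 2
  i=3: 0 | 1 | 1 | 1 | 1 | 1 | 2 | 2 | 2 | 2 | 3 | 3
  i=4: 0 | 1 | 1 | 1 | 1 | 2 | 3 | 3 | 3 | 3 | 4 | 4
  i=5: 0 | 1 | 1 | 1 | 1 | 2 | 3 | 3 | 3 | 4 | 5 | 5
  i=6: 0 | 1 | 1 | 1 | 1 | 2 | 3 | 3 | 4 | 5 | 6 | 6
  i=7: 0 | 1 | 1 | 2 | 2 | 3 | 4 | 4 | 5 | 6 | 7 | 7
  i=8: 0 | 1 | 1 | 2 | 2 | 3 | 4 | 5 | 6 | 7 | 8 | 8
  i=9: 0 | 1 | 1 | 2 | 2 | 3 | 4 | 5 | 6 | 7 | 8 | 9
  i=10: 1 | 2 | 2 | 3 | 3 | 4 | 5 | 6 | 7 | 8 | 9 | 10
  i=11: 1 | 2 | 3 | 4 | 4 | 5 | 6 | 7 | 8 | 9 | 10 | 11
  i=12: 1 | 2 | 3 | 4 | 5 | 6 | 7 | 8 | 9 | 10 | 11 | 12

so w = (2, 11, 7, 6, 10, 9, 4, 8, 12, 1, 3, 5).

Fulton essential set (8 of the 38 Rothe cells):

[(2, 10, 1), (3, 6, 1), (5, 9, 3), (6, 5, 1), (6, 8, 3), (9, 1, 0), (9, 3, 1), (9, 5, 2)]


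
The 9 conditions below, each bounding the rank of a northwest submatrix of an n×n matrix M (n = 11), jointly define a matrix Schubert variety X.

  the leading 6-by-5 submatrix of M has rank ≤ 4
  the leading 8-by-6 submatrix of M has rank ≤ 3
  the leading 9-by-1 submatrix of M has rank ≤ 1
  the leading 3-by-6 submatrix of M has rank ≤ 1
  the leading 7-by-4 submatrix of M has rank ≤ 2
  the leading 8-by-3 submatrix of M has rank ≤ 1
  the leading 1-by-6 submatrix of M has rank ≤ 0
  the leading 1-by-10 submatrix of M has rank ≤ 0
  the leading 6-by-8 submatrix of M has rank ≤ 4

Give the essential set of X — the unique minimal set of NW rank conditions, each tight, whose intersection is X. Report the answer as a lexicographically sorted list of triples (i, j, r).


Propagating the 9 rank bounds to every northwest block:

  i=1: 0  0  0  0  0  0  0  0  0  0  1
  i=2: 1  1  1  1  1  1  1  1  1  1  2
  i=3: 1  1  1  1  1  1  2  2  2  2  3
  i=4: 1  1  1  2  2  2  3  3  3  3  4
  i=5: 1  1  1  2  3  3  4  4  4  4  5
  i=6: 1  1  1  2  3  3  4  4  5  5  6
  i=7: 1  1  1  2  3  3  4  5  6  6  7
  i=8: 1  1  1  2  3  3  4  5  6  7  8
  i=9: 1  2  2  3  4  4  5  6  7  8  9
  i=10: 1  2  3  4  5  5  6  7  8  9  10
  i=11: 1  2  3  4  5  6  7  8  9  10  11

reading off 1-entries of Δ²R: w = (11, 1, 7, 4, 5, 9, 8, 10, 2, 3, 6).

D(w) has 29 cells with 5 SE-corners; essential set:

[(1, 10, 0), (3, 6, 1), (6, 8, 4), (8, 3, 1), (8, 6, 3)]


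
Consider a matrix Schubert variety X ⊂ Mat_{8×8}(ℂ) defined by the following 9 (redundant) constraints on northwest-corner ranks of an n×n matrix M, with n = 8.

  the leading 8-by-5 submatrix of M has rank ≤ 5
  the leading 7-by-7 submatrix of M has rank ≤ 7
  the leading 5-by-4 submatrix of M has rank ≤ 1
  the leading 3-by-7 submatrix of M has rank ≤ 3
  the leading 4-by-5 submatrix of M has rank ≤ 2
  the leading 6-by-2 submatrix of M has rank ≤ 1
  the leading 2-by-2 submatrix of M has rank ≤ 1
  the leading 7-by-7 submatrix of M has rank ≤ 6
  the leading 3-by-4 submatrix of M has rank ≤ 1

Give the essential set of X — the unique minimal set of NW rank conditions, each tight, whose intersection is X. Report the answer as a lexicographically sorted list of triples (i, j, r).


Computing R[i][j] = min implied NW-rank bound (n=8, 9 conditions):

  i=1: 1, 1, 1, 1, 1, 1, 1, 1
  i=2: 1, 1, 1, 1, 2, 2, 2, 2
  i=3: 1, 1, 1, 1, 2, 3, 3, 3
  i=4: 1, 1, 1, 1, 2, 3, 4, 4
  i=5: 1, 1, 1, 1, 2, 3, 4, 5
  i=6: 1, 1, 2, 2, 3, 4, 5, 6
  i=7: 1, 2, 3, 3, 4, 5, 6, 7
  i=8: 1, 2, 3, 4, 5, 6, 7, 8

second differences of R give the permutation w = (1, 5, 6, 7, 8, 3, 2, 4).

ℓ(w)=13; the 2 essential cells (i,j,r):

[(5, 4, 1), (6, 2, 1)]


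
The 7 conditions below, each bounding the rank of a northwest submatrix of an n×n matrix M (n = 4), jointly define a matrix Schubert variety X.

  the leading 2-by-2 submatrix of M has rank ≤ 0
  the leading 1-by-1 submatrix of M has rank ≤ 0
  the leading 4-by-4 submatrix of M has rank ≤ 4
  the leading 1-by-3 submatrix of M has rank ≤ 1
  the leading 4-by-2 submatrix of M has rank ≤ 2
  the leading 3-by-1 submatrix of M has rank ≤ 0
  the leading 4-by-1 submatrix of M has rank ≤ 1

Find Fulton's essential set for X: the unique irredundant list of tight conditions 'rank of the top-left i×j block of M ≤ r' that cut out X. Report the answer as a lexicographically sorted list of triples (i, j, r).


Propagating the 7 rank bounds to every northwest block:

  i=1: 0  0  1  1
  i=2: 0  0  1  2
  i=3: 0  1  2  3
  i=4: 1  2  3  4

the unique w with this rank table is (3, 4, 2, 1).

2 SE-corners of the 5-cell Rothe diagram give Ess(w):

[(2, 2, 0), (3, 1, 0)]


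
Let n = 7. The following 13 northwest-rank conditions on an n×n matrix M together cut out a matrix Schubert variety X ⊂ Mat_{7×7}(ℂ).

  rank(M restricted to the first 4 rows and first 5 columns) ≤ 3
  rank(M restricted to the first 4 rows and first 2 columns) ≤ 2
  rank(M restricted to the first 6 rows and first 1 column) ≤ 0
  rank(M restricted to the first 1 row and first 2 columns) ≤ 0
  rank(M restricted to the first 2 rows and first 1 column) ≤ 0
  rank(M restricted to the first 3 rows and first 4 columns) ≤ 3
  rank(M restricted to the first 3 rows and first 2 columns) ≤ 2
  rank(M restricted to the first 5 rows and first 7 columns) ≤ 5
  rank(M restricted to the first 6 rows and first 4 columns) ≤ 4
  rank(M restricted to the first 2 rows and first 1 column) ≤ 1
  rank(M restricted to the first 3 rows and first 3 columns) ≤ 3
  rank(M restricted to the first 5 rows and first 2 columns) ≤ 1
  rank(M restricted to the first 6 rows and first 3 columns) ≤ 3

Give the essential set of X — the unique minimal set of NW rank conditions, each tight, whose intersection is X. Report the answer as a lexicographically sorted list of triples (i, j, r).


Rank table r_w(7×7) implied by the 13 constraints:

  R[1]: 0, 0, 1, 1, 1, 1, 1
  R[2]: 0, 1, 2, 2, 2, 2, 2
  R[3]: 0, 1, 2, 3, 3, 3, 3
  R[4]: 0, 1, 2, 3, 3, 4, 4
  R[5]: 0, 1, 2, 3, 4, 5, 5
  R[6]: 0, 1, 2, 3, 4, 5, 6
  R[7]: 1, 2, 3, 4, 5, 6, 7

so w = (3, 2, 4, 6, 5, 7, 1).

|D(w)|=8, |Ess(w)|=3:

[(1, 2, 0), (4, 5, 3), (6, 1, 0)]


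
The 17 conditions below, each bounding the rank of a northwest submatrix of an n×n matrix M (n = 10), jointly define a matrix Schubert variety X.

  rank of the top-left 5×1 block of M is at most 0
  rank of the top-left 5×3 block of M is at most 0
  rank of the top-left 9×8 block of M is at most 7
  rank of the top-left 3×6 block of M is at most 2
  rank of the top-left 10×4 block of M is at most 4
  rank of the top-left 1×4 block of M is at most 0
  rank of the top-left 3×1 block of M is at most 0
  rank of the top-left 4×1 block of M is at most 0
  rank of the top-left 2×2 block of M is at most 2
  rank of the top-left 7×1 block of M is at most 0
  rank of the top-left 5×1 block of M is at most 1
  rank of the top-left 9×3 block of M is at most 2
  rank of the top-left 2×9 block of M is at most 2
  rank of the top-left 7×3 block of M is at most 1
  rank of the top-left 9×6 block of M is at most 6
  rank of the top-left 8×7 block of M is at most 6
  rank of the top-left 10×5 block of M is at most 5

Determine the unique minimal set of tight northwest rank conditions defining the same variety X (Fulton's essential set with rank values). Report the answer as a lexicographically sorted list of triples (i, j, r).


Recovering R(i,j) via the rank-extension bound from the 17 conditions:

  R[1]: 0, 0, 0, 0, 1, 1, 1, 1, 1, 1
  R[2]: 0, 0, 0, 1, 2, 2, 2, 2, 2, 2
  R[3]: 0, 0, 0, 1, 2, 2, 3, 3, 3, 3
  R[4]: 0, 0, 0, 1, 2, 3, 4, 4, 4, 4
  R[5]: 0, 0, 0, 1, 2, 3, 4, 5, 5, 5
  R[6]: 0, 1, 1, 2, 3, 4, 5, 6, 6, 6
  R[7]: 0, 1, 1, 2, 3, 4, 5, 6, 7, 7
  R[8]: 1, 2, 2, 3, 4, 5, 6, 7, 8, 8
  R[9]: 1, 2, 2, 3, 4, 5, 6, 7, 8, 9
  R[10]: 1, 2, 3, 4, 5, 6, 7, 8, 9, 10

reading off 1-entries of Δ²R: w = (5, 4, 7, 6, 8, 2, 9, 1, 10, 3).

D(w) has 21 cells with 6 SE-corners; essential set:

[(1, 4, 0), (3, 6, 2), (5, 3, 0), (7, 1, 0), (7, 3, 1), (9, 3, 2)]


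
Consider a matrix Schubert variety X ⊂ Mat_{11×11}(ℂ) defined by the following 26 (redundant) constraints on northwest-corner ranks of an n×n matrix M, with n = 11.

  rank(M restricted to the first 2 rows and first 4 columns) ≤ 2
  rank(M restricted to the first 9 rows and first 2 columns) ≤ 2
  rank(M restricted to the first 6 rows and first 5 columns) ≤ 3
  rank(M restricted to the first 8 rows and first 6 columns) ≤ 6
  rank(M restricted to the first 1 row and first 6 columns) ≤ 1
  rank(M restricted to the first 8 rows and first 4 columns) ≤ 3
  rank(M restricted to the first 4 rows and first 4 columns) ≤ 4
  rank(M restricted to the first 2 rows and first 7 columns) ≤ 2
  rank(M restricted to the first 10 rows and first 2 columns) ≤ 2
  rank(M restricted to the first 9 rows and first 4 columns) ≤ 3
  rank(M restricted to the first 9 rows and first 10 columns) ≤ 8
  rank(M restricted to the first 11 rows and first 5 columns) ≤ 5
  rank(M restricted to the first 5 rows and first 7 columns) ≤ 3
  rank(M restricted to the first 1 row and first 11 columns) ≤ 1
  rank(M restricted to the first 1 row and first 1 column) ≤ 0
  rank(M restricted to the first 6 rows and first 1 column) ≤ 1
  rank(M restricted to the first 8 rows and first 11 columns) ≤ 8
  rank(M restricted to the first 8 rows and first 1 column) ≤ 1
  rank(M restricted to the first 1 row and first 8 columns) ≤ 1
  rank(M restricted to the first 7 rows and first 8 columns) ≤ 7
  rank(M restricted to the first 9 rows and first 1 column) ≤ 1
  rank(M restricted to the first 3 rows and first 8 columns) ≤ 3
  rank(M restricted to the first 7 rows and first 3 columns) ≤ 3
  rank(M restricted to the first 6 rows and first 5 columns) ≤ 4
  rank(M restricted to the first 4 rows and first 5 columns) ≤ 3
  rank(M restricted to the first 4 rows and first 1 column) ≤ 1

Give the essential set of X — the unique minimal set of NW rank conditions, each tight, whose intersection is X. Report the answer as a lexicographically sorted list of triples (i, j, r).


Reconstructing r_w from the 26 given conditions:

  R[1]: 0, 1, 1, 1, 1, 1, 1, 1, 1, 1, 1
  R[2]: 1, 2, 2, 2, 2, 2, 2, 2, 2, 2, 2
  R[3]: 1, 2, 3, 3, 3, 3, 3, 3, 3, 3, 3
  R[4]: 1, 2, 3, 3, 3, 3, 3, 4, 4, 4, 4
  R[5]: 1, 2, 3, 3, 3, 3, 3, 4, 5, 5, 5
  R[6]: 1, 2, 3, 3, 3, 4, 4, 5, 6, 6, 6
  R[7]: 1, 2, 3, 3, 4, 5, 5, 6, 7, 7, 7
  R[8]: 1, 2, 3, 3, 4, 5, 6, 7, 8, 8, 8
  R[9]: 1, 2, 3, 3, 4, 5, 6, 7, 8, 8, 9
  R[10]: 1, 2, 3, 4, 5, 6, 7, 8, 9, 9, 10
  R[11]: 1, 2, 3, 4, 5, 6, 7, 8, 9, 10, 11

giving w = (2, 1, 3, 8, 9, 6, 5, 7, 11, 4, 10) via Δ²R.

ℓ(w)=15; the 5 essential cells (i,j,r):

[(1, 1, 0), (5, 7, 3), (6, 5, 3), (9, 4, 3), (9, 10, 8)]


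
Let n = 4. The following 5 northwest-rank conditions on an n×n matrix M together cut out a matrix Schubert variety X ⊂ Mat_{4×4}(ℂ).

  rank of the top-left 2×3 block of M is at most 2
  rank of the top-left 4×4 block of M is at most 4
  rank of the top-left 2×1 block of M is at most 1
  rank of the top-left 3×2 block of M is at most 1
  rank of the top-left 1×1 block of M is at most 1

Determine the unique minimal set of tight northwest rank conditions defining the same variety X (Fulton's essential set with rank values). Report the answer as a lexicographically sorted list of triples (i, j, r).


Rank table r_w(4×4) implied by the 5 constraints:

  i=1: 1 1 1 1
  i=2: 1 1 2 2
  i=3: 1 1 2 3
  i=4: 1 2 3 4

second differences of R give the permutation w = (1, 3, 4, 2).

D(w) has 2 cells with 1 SE-corner; essential set:

[(3, 2, 1)]


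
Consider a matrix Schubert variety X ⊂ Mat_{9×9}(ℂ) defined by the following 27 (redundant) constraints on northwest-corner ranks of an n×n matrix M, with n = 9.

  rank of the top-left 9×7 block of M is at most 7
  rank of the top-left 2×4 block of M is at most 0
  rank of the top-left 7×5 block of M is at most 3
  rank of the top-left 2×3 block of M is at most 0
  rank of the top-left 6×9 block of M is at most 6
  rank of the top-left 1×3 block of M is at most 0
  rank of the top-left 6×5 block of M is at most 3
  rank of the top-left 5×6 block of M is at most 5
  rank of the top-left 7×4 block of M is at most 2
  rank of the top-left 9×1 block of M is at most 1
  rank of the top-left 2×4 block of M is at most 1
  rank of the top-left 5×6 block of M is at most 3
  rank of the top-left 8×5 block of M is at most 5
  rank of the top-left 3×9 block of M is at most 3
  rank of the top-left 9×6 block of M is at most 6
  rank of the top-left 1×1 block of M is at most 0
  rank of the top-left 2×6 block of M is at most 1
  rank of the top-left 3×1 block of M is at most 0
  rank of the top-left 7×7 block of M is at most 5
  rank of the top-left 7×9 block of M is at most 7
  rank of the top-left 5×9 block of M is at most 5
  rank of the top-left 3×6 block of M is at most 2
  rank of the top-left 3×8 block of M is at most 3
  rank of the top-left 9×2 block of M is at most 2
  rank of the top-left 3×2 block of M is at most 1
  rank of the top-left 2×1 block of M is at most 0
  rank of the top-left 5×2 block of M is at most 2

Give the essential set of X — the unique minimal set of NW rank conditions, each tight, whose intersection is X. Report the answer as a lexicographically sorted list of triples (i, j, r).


Computing R[i][j] = min implied NW-rank bound (n=9, 27 conditions):

  R[1]: 0  0  0  0  1  1  1  1  1
  R[2]: 0  0  0  0  1  1  2  2  2
  R[3]: 0  1  1  1  2  2  3  3  3
  R[4]: 1  2  2  2  3  3  4  4  4
  R[5]: 1  2  2  2  3  3  4  5  5
  R[6]: 1  2  2  2  3  4  5  6  6
  R[7]: 1  2  2  2  3  4  5  6  7
  R[8]: 1  2  3  3  4  5  6  7  8
  R[9]: 1  2  3  4  5  6  7  8  9

the unique w with this rank table is (5, 7, 2, 1, 8, 6, 9, 3, 4).

|D(w)|=17, |Ess(w)|=5:

[(2, 4, 0), (2, 6, 1), (3, 1, 0), (5, 6, 3), (7, 4, 2)]


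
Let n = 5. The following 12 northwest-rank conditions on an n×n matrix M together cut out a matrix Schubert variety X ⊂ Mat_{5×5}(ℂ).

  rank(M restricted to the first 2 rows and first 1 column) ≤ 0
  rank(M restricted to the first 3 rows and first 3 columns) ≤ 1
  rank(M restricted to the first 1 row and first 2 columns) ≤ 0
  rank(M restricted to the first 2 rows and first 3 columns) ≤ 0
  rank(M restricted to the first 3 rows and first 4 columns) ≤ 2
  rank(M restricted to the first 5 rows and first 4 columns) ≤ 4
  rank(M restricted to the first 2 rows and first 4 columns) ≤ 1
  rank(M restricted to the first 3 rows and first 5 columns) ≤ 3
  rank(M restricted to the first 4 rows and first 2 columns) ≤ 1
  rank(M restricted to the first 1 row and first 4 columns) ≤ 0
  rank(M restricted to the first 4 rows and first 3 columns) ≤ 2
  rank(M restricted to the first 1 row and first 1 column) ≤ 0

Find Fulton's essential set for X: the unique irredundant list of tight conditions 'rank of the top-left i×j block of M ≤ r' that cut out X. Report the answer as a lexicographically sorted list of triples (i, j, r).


Computing R[i][j] = min implied NW-rank bound (n=5, 12 conditions):

  i=1: 0 0 0 0 1
  i=2: 0 0 0 1 2
  i=3: 1 1 1 2 3
  i=4: 1 1 2 3 4
  i=5: 1 2 3 4 5

second differences of R give the permutation w = (5, 4, 1, 3, 2).

Fulton essential set (3 of the 8 Rothe cells):

[(1, 4, 0), (2, 3, 0), (4, 2, 1)]


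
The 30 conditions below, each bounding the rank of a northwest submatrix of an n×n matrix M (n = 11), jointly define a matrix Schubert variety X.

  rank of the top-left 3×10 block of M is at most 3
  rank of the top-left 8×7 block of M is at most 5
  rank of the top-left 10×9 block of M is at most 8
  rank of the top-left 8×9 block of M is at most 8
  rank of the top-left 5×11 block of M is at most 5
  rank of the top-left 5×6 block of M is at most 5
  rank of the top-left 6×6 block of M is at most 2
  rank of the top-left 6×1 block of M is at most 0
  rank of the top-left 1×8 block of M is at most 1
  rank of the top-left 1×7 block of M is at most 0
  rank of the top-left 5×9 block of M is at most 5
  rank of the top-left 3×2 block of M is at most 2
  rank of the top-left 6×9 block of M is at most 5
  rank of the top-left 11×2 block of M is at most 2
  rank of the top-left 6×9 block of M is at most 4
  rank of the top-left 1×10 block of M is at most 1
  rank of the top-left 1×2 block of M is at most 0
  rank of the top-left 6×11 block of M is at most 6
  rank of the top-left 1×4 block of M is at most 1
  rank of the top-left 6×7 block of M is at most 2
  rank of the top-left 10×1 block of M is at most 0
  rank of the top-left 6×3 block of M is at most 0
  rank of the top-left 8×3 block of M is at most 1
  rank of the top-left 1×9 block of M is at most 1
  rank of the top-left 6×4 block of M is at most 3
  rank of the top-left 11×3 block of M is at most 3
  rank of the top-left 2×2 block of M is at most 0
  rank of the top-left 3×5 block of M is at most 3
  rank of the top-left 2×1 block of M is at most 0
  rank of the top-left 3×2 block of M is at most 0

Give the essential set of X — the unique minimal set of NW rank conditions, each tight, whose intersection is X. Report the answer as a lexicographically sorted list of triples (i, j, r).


Rank table r_w(11×11) implied by the 30 constraints:

  R[1]: 0, 0, 0, 0, 0, 0, 0, 1, 1, 1, 1
  R[2]: 0, 0, 0, 1, 1, 1, 1, 2, 2, 2, 2
  R[3]: 0, 0, 0, 1, 2, 2, 2, 3, 3, 3, 3
  R[4]: 0, 0, 0, 1, 2, 2, 2, 3, 4, 4, 4
  R[5]: 0, 0, 0, 1, 2, 2, 2, 3, 4, 5, 5
  R[6]: 0, 0, 0, 1, 2, 2, 2, 3, 4, 5, 6
  R[7]: 0, 1, 1, 2, 3, 3, 3, 4, 5, 6, 7
  R[8]: 0, 1, 1, 2, 3, 4, 4, 5, 6, 7, 8
  R[9]: 0, 1, 2, 3, 4, 5, 5, 6, 7, 8, 9
  R[10]: 0, 1, 2, 3, 4, 5, 6, 7, 8, 9, 10
  R[11]: 1, 2, 3, 4, 5, 6, 7, 8, 9, 10, 11

second differences of R give the permutation w = (8, 4, 5, 9, 10, 11, 2, 6, 3, 7, 1).

Rothe diagram D(w) (33 cells), 5 SE-corners (essential conditions):

[(1, 7, 0), (6, 3, 0), (6, 7, 2), (8, 3, 1), (10, 1, 0)]


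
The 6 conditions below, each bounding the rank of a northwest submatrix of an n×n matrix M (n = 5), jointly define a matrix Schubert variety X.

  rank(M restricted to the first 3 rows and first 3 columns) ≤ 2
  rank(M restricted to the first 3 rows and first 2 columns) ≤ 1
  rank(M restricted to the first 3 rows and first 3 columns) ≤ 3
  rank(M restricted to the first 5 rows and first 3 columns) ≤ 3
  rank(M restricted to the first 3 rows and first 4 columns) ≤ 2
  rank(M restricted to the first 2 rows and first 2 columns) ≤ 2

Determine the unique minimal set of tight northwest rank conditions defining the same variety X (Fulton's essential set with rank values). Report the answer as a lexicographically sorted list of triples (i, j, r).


Rank table r_w(5×5) implied by the 6 constraints:

  R[1]: 1, 1, 1, 1, 1
  R[2]: 1, 1, 2, 2, 2
  R[3]: 1, 1, 2, 2, 3
  R[4]: 1, 2, 3, 3, 4
  R[5]: 1, 2, 3, 4, 5

hence w(1..5) = (1, 3, 5, 2, 4).

|D(w)|=3, |Ess(w)|=2:

[(3, 2, 1), (3, 4, 2)]


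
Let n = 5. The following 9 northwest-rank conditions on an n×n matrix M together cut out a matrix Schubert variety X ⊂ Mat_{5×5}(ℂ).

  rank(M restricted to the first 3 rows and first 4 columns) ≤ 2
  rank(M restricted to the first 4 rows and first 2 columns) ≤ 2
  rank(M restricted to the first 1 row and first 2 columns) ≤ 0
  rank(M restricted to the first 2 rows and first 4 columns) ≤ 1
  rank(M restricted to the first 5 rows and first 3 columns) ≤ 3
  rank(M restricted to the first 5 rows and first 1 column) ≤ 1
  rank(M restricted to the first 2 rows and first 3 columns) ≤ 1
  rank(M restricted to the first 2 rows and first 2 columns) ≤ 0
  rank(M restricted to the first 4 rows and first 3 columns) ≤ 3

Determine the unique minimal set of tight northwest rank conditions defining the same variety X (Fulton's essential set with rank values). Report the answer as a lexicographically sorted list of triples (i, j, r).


Recovering R(i,j) via the rank-extension bound from the 9 conditions:

  0 0 1 1 1
  0 0 1 1 2
  1 1 2 2 3
  1 2 3 3 4
  1 2 3 4 5

giving w = (3, 5, 1, 2, 4) via Δ²R.

Fulton essential set (2 of the 5 Rothe cells):

[(2, 2, 0), (2, 4, 1)]


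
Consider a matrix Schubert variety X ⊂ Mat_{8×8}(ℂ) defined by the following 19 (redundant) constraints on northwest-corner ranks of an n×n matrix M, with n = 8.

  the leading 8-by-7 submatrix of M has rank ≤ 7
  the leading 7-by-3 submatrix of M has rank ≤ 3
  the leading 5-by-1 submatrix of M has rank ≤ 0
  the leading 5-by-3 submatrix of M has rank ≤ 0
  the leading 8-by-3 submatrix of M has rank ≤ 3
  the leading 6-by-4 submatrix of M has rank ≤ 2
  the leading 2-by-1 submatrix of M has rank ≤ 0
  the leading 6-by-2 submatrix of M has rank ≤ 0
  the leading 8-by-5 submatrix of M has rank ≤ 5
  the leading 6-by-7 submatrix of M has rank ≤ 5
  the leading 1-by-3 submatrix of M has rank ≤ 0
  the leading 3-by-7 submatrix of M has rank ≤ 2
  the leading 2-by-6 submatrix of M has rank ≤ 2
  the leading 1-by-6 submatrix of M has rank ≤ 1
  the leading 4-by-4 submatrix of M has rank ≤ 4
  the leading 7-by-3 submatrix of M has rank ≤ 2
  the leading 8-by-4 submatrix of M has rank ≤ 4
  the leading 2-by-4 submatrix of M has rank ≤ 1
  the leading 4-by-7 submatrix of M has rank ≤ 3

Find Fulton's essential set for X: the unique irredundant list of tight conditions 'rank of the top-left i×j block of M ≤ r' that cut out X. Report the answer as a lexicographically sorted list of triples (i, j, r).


Reconstructing r_w from the 19 given conditions:

  R[1]: 0  0  0  1  1  1  1  1
  R[2]: 0  0  0  1  2  2  2  2
  R[3]: 0  0  0  1  2  2  2  3
  R[4]: 0  0  0  1  2  3  3  4
  R[5]: 0  0  0  1  2  3  4  5
  R[6]: 0  0  1  2  3  4  5  6
  R[7]: 1  1  2  3  4  5  6  7
  R[8]: 1  2  3  4  5  6  7  8

reading off 1-entries of Δ²R: w = (4, 5, 8, 6, 7, 3, 1, 2).

ℓ(w)=19; the 3 essential cells (i,j,r):

[(3, 7, 2), (5, 3, 0), (6, 2, 0)]


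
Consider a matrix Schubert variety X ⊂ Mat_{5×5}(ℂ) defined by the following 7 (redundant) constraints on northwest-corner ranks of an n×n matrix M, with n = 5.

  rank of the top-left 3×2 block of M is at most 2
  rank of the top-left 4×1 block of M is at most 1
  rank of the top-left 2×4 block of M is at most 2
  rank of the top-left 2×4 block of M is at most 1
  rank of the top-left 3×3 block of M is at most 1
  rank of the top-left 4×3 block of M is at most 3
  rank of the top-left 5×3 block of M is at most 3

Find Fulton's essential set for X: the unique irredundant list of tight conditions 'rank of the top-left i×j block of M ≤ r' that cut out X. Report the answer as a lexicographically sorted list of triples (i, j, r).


Rank table r_w(5×5) implied by the 7 constraints:

  1 1 1 1 1
  1 1 1 1 2
  1 1 1 2 3
  1 2 2 3 4
  1 2 3 4 5

reading off 1-entries of Δ²R: w = (1, 5, 4, 2, 3).

Fulton essential set (2 of the 5 Rothe cells):

[(2, 4, 1), (3, 3, 1)]


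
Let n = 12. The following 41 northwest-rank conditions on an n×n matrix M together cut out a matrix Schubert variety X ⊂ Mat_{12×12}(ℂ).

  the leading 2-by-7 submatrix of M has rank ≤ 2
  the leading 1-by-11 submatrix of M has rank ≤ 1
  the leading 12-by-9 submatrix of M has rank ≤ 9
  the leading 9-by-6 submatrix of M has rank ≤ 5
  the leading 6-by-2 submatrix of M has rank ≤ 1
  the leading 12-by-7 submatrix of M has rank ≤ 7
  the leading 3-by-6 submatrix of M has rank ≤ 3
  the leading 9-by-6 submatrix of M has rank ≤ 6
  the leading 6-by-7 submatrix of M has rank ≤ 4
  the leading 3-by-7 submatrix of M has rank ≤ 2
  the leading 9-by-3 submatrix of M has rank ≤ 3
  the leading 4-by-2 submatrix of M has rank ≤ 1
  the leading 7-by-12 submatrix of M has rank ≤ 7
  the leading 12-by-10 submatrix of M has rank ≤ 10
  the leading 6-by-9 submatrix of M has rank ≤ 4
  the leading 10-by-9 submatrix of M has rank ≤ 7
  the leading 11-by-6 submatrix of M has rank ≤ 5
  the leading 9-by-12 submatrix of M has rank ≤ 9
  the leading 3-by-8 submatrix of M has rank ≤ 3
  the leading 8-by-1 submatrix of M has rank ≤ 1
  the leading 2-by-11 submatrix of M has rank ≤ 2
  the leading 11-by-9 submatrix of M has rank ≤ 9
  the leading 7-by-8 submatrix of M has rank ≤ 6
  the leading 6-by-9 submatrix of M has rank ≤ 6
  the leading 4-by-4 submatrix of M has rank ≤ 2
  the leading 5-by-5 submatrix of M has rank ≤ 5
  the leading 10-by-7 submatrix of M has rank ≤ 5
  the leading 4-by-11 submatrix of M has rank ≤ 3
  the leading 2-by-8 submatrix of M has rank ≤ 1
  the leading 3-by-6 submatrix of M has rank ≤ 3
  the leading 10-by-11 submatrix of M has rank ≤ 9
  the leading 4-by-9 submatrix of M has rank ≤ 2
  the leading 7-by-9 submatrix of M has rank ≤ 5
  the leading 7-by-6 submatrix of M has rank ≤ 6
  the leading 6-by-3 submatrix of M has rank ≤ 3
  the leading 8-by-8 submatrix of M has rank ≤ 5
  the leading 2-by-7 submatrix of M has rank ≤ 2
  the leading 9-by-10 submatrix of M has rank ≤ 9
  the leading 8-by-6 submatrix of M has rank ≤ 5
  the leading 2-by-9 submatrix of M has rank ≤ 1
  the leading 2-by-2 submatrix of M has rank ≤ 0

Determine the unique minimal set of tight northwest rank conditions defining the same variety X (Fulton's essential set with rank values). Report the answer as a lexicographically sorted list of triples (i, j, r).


Propagating the 41 rank bounds to every northwest block:

  R[1]: 0 | 0 | 1 | 1 | 1 | 1 | 1 | 1 | 1 | 1 | 1 | 1
  R[2]: 0 | 0 | 1 | 1 | 1 | 1 | 1 | 1 | 1 | 2 | 2 | 2
  R[3]: 1 | 1 | 2 | 2 | 2 | 2 | 2 | 2 | 2 | 3 | 3 | 3
  R[4]: 1 | 1 | 2 | 2 | 2 | 2 | 2 | 2 | 2 | 3 | 3 | 4
  R[5]: 1 | 1 | 2 | 3 | 3 | 3 | 3 | 3 | 3 | 4 | 4 | 5
  R[6]: 1 | 1 | 2 | 3 | 4 | 4 | 4 | 4 | 4 | 5 | 5 | 6
  R[7]: 1 | 2 | 3 | 4 | 5 | 5 | 5 | 5 | 5 | 6 | 6 | 7
  R[8]: 1 | 2 | 3 | 4 | 5 | 5 | 5 | 5 | 6 | 7 | 7 | 8
  R[9]: 1 | 2 | 3 | 4 | 5 | 5 | 5 | 6 | 7 | 8 | 8 | 9
  R[10]: 1 | 2 | 3 | 4 | 5 | 5 | 5 | 6 | 7 | 8 | 9 | 10
  R[11]: 1 | 2 | 3 | 4 | 5 | 5 | 6 | 7 | 8 | 9 | 10 | 11
  R[12]: 1 | 2 | 3 | 4 | 5 | 6 | 7 | 8 | 9 | 10 | 11 | 12

reading off 1-entries of Δ²R: w = (3, 10, 1, 12, 4, 5, 2, 9, 8, 11, 7, 6).

Rothe diagram D(w) (28 cells), 8 SE-corners (essential conditions):

[(2, 2, 0), (2, 9, 1), (4, 9, 2), (4, 11, 3), (6, 2, 1), (8, 8, 5), (10, 7, 5), (11, 6, 5)]


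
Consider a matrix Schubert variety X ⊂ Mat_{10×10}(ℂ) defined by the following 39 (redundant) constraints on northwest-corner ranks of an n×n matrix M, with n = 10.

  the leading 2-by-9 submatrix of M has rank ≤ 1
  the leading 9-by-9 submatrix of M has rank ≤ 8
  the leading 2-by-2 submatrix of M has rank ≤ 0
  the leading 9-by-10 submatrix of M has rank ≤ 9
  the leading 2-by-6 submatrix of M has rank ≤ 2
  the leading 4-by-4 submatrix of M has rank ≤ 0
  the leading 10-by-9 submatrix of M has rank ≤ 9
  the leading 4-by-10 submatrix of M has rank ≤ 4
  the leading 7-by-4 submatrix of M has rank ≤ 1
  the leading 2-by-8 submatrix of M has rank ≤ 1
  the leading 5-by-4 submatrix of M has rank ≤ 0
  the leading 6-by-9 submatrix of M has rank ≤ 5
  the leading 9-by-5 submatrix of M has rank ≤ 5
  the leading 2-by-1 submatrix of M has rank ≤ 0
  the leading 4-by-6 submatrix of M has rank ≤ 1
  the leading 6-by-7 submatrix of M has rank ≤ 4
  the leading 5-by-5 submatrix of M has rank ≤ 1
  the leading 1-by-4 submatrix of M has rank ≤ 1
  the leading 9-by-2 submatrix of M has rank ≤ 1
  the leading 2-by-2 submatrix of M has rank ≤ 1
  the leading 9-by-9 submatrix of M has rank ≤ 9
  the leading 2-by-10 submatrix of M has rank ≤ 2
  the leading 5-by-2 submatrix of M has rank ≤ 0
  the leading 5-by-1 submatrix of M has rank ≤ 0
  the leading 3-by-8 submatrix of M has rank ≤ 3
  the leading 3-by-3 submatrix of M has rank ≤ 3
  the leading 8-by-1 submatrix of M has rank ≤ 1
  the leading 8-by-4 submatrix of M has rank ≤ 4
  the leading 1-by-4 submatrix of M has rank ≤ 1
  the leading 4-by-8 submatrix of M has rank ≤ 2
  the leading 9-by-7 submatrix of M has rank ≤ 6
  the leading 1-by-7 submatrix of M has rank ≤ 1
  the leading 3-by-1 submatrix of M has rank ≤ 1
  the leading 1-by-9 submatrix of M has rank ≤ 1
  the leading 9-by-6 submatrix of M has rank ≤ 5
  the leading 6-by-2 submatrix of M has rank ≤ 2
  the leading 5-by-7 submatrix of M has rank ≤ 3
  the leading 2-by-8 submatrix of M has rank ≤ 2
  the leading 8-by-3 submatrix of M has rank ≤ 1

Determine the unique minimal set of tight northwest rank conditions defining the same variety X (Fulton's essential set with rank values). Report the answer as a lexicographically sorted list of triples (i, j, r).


Recovering R(i,j) via the rank-extension bound from the 39 conditions:

  0, 0, 0, 0, 1, 1, 1, 1, 1, 1
  0, 0, 0, 0, 1, 1, 1, 1, 1, 2
  0, 0, 0, 0, 1, 1, 2, 2, 2, 3
  0, 0, 0, 0, 1, 1, 2, 2, 3, 4
  0, 0, 0, 0, 1, 2, 3, 3, 4, 5
  1, 1, 1, 1, 2, 3, 4, 4, 5, 6
  1, 1, 1, 1, 2, 3, 4, 5, 6, 7
  1, 1, 1, 2, 3, 4, 5, 6, 7, 8
  1, 1, 2, 3, 4, 5, 6, 7, 8, 9
  1, 2, 3, 4, 5, 6, 7, 8, 9, 10

the unique w with this rank table is (5, 10, 7, 9, 6, 1, 8, 4, 3, 2).

7 SE-corners of the 33-cell Rothe diagram give Ess(w):

[(2, 9, 1), (4, 6, 1), (4, 8, 2), (5, 4, 0), (7, 4, 1), (8, 3, 1), (9, 2, 1)]
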